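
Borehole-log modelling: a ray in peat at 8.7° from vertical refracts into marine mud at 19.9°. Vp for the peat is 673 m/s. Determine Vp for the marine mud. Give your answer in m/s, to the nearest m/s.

Snell's law: sin 8.7°/V₁ = sin 19.9°/V₂.
V₂ = V₁·sin 19.9°/sin 8.7° = 673 × 2.2503 = 1514.44 m/s.

1514 m/s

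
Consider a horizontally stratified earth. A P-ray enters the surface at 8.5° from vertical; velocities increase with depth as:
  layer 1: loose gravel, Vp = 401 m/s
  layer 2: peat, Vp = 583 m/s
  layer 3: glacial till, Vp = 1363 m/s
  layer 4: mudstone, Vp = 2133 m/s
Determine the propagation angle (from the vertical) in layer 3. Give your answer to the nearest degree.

Snell's law across each interface conserves sin θ / V, so sin θ_3 = V_3·sin θ₁/V₁.
sin θ_3 = 1363 × sin 8.5° / 401 = 0.5024.
θ_3 = 30.16° from the vertical.

30°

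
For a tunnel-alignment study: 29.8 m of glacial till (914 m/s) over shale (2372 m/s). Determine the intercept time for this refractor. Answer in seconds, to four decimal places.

tᵢ = 2h·√(V₂²−V₁²)/(V₁V₂).
√(V₂²−V₁²) = √(2372²−914²) = 2188.8 m/s.
tᵢ = 2·29.8·2188.8/(914·2372) = 0.06017 s.

0.0602 s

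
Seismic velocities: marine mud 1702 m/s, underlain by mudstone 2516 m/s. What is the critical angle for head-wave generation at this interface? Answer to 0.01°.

42.57°

At critical incidence the refracted ray runs along the interface (θ₂ = 90°), so sin θ_c = V₁/V₂.
θ_c = arcsin(1702/2516) = arcsin 0.6765 = 42.57°.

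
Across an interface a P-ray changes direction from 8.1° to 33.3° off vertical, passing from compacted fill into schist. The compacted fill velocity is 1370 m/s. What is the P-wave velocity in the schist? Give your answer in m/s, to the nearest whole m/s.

sin 8.1° = 0.1409; sin 33.3° = 0.5490.
V₂ = V₁·(sin θ₂/sin θ₁) = 1370·(0.5490/0.1409) = 5338.22 m/s.

5338 m/s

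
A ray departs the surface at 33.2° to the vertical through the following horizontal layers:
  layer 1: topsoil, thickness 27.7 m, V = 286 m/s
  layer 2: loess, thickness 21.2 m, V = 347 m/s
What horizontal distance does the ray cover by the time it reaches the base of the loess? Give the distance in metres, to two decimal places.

36.97 m

Apply Snell's law at each interface; in layer i the horizontal offset is hᵢ·tan θᵢ.
Layer 1: θ = 33.20°; offset = 27.7·tan 33.20° = 18.1264 m.
Layer 2: sin θ = 347·sin 33.2°/286 = 0.6644, θ = 41.63°; offset = 21.2·tan 41.63° = 18.8438 m.
Summing the layer offsets gives 36.9702 m.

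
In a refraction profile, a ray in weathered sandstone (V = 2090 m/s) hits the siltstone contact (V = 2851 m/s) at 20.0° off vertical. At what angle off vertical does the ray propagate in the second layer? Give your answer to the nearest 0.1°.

Snell's law: sin θ₂ = (V₂/V₁)·sin θ₁ = (2851/2090)·sin 20.0° = 0.4666.
θ₂ = arcsin 0.4666 = 27.81° from the normal.

27.8°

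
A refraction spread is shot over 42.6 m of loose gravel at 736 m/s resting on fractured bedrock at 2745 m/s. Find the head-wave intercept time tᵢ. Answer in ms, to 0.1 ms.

111.5 ms

tᵢ = 2h·√(V₂²−V₁²)/(V₁V₂).
√(V₂²−V₁²) = √(2745²−736²) = 2644.5 m/s.
tᵢ = 2·42.6·2644.5/(736·2745) = 0.11152 s.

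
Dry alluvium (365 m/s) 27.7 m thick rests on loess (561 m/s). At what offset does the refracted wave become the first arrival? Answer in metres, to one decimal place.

120.4 m

θ_c = arcsin(365/561) = 40.59°, so cos θ_c = 0.7594 and tᵢ = 2h cos θ_c/V₁ = 0.1153 s.
At crossover x/V₁ = x/V₂ + tᵢ ⇒ x = tᵢ/(1/V₁ − 1/V₂) = 0.11526/(2.7397e-03 − 1.7825e-03) = 120.42 m.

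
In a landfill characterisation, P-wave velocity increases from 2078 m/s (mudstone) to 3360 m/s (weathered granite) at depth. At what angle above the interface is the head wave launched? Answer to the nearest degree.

At critical incidence the refracted ray runs along the interface (θ₂ = 90°), so sin θ_c = V₁/V₂.
θ_c = arcsin(2078/3360) = arcsin 0.6185 = 38.20°.
Measured from the interface: 90° − 38.20° = 51.80°.

52°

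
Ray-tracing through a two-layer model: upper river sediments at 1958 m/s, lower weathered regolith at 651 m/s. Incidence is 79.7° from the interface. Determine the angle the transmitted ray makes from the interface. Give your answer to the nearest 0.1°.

86.6°

Angle from the normal: 90° − 79.7° = 10.3°.
sin θ₁/V₁ = sin θ₂/V₂ ⇒ sin θ₂ = 651·sin 10.3°/1958 = 651·0.1788/1958 = 0.0594.
θ₂ = sin⁻¹(0.0594) = 3.41° (from vertical).
From the interface: 90° − 3.41° = 86.59°.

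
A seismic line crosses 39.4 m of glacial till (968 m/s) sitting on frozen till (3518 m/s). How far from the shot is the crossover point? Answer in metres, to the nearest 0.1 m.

104.5 m

θ_c = arcsin(968/3518) = 15.97°, so cos θ_c = 0.9614 and tᵢ = 2h cos θ_c/V₁ = 0.0783 s.
At crossover x/V₁ = x/V₂ + tᵢ ⇒ x = tᵢ/(1/V₁ − 1/V₂) = 0.07826/(1.0331e-03 − 2.8425e-04) = 104.52 m.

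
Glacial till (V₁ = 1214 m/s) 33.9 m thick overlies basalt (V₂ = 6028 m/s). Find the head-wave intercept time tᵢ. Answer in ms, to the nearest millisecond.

55 ms

θ_c = arcsin(V₁/V₂) = arcsin(1214/6028) = 11.62°; cos θ_c = 0.9795.
tᵢ = 2h·cos θ_c / V₁ = 2·33.9·0.9795 / 1214 = 0.05470 s.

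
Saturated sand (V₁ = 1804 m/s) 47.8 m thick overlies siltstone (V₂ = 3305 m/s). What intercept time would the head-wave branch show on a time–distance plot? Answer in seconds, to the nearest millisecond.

tᵢ = 2h·√(V₂²−V₁²)/(V₁V₂).
√(V₂²−V₁²) = √(3305²−1804²) = 2769.2 m/s.
tᵢ = 2·47.8·2769.2/(1804·3305) = 0.04440 s.

0.044 s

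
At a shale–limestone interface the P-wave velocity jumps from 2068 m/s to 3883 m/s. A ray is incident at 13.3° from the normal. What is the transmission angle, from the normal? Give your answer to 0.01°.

sin θ₁/V₁ = sin θ₂/V₂ ⇒ sin θ₂ = 3883·sin 13.3°/2068 = 3883·0.2300/2068 = 0.4320.
θ₂ = sin⁻¹(0.4320) = 25.59° (from vertical).

25.59°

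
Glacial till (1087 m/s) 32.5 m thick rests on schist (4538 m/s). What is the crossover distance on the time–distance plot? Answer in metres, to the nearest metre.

83 m

θ_c = arcsin(1087/4538) = 13.86°, so cos θ_c = 0.9709 and tᵢ = 2h cos θ_c/V₁ = 0.0581 s.
At crossover x/V₁ = x/V₂ + tᵢ ⇒ x = tᵢ/(1/V₁ − 1/V₂) = 0.05806/(9.1996e-04 − 2.2036e-04) = 82.99 m.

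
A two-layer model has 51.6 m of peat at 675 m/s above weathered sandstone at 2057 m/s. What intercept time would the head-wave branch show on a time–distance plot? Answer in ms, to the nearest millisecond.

θ_c = arcsin(V₁/V₂) = arcsin(675/2057) = 19.16°; cos θ_c = 0.9446.
tᵢ = 2h·cos θ_c / V₁ = 2·51.6·0.9446 / 675 = 0.14442 s.

144 ms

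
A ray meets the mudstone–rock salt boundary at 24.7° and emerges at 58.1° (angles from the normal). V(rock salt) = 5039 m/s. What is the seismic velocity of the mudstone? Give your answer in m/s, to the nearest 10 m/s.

Snell's law: sin 24.7°/V₁ = sin 58.1°/V₂.
V₁ = V₂·sin 24.7°/sin 58.1° = 5039 × 0.4922 = 2480.21 m/s.

2480 m/s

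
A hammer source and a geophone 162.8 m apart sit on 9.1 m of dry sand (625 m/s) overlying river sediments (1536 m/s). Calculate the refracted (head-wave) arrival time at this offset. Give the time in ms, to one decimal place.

t = x/V₂ + 2h·√(V₂²−V₁²)/(V₁V₂).
√(V₂²−V₁²) = √(1536²−625²) = 1403.1 m/s; delay term = 2·9.1·1403.1/(625·1536) = 0.02660 s.
t = 162.8/1536 + 0.02660 = 0.13259 s.

132.6 ms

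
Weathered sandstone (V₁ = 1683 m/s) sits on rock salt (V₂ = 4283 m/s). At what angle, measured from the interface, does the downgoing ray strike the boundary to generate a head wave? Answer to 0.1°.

66.9°

Critical incidence: sin θ_c = V₁/V₂ = 1683/4283 = 0.3929.
θ_c = arcsin 0.3929 = 23.14°.
Measured from the interface: 90° − 23.14° = 66.86°.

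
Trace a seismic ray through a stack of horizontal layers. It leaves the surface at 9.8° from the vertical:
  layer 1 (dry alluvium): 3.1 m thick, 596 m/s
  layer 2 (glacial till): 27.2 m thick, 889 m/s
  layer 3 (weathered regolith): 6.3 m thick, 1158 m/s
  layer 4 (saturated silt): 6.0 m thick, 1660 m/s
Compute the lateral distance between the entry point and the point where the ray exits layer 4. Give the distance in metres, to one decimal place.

13.1 m

Apply Snell's law at each interface; in layer i the horizontal offset is hᵢ·tan θᵢ.
Layer 1: θ = 9.80°; offset = 3.1·tan 9.80° = 0.535 m.
Layer 2: sin θ = 889·sin 9.8°/596 = 0.2539, θ = 14.71°; offset = 27.2·tan 14.71° = 7.140 m.
Layer 3: sin θ = 1158·sin 9.8°/596 = 0.3307, θ = 19.31°; offset = 6.3·tan 19.31° = 2.208 m.
Layer 4: sin θ = 1660·sin 9.8°/596 = 0.4741, θ = 28.30°; offset = 6.0·tan 28.30° = 3.231 m.
Σ offsets = 13.113 m.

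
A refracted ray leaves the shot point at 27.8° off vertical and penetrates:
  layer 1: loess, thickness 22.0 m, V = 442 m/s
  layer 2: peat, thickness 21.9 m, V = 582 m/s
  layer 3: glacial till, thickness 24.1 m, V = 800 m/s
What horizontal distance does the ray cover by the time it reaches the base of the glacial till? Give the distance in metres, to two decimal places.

Apply Snell's law at each interface; in layer i the horizontal offset is hᵢ·tan θᵢ.
Layer 1: θ = 27.80°; offset = 22.0·tan 27.80° = 11.5993 m.
Layer 2: sin θ = 582·sin 27.8°/442 = 0.6141, θ = 37.89°; offset = 21.9·tan 37.89° = 17.0409 m.
Layer 3: sin θ = 800·sin 27.8°/442 = 0.8441, θ = 57.58°; offset = 24.1·tan 57.58° = 37.9459 m.
Total horizontal offset = 66.5861 m.

66.59 m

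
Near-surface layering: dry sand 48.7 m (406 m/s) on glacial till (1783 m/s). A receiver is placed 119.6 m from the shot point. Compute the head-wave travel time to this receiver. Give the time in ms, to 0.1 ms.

300.7 ms

θ_c = arcsin(V₁/V₂) = arcsin(406/1783) = 13.16°, cos θ_c = 0.9737.
Intercept time tᵢ = 2h cos θ_c / V₁ = 2·48.7·0.9737/406 = 0.23360 s.
t = x/V₂ + tᵢ = 119.6/1783 + 0.23360 = 0.30068 s.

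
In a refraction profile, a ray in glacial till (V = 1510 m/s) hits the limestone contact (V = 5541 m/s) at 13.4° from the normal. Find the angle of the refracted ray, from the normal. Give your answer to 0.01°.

58.26°

sin θ₁/V₁ = sin θ₂/V₂ ⇒ sin θ₂ = 5541·sin 13.4°/1510 = 5541·0.2317/1510 = 0.8504.
θ₂ = sin⁻¹(0.8504) = 58.26° (from vertical).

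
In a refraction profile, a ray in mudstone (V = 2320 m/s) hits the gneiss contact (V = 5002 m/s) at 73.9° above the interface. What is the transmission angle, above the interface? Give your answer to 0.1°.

53.3°

Convert to the normal: θ₁ = 90° − 73.9° = 16.1°.
Snell's law: sin θ₂ = (V₂/V₁)·sin θ₁ = (5002/2320)·sin 16.1° = 0.5979.
θ₂ = arcsin 0.5979 = 36.72° from the normal.
From the interface: 90° − 36.72° = 53.28°.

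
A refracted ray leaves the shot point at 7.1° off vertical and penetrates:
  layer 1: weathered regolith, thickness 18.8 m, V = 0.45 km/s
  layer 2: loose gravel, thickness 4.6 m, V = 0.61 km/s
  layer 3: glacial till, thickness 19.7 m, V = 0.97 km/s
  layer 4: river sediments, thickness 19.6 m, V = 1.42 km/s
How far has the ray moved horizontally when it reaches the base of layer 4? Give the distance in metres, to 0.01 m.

Ray parameter p = sin 7.1° / 0.45 km/s = 2.7467e-01 s/km.
Layer 1: θ = 7.10°; offset = 18.8·tan 7.10° = 2.3417 m.
Layer 2: sin θ = p·0.61 = 0.1675 → θ = 9.65°; offset = 4.6·tan 9.65° = 0.7818 m.
Layer 3: sin θ = p·0.97 = 0.2664 → θ = 15.45°; offset = 19.7·tan 15.45° = 5.4455 m.
Layer 4: sin θ = p·1.42 = 0.3900 → θ = 22.96°; offset = 19.6·tan 22.96° = 8.3021 m.
Summing the layer offsets gives 16.8711 m.

16.87 m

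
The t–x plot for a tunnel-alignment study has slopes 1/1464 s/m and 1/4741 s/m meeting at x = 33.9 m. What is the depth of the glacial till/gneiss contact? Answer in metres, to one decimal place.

12.3 m

h = (x_cross/2)·√((V₂−V₁)/(V₂+V₁)).
(V₂−V₁)/(V₂+V₁) = (4741−1464)/(4741+1464) = 0.5281; √ = 0.7267.
h = (33.9/2)·0.7267 = 12.32 m.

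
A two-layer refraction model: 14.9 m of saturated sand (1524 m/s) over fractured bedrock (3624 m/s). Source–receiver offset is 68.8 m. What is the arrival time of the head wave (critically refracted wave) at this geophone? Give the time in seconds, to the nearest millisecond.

θ_c = arcsin(V₁/V₂) = arcsin(1524/3624) = 24.87°, cos θ_c = 0.9073.
Intercept time tᵢ = 2h cos θ_c / V₁ = 2·14.9·0.9073/1524 = 0.01774 s.
t = x/V₂ + tᵢ = 68.8/3624 + 0.01774 = 0.03673 s.

0.037 s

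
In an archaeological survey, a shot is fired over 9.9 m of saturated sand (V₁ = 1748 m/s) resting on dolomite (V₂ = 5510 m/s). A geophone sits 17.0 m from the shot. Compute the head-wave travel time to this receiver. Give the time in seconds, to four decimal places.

0.0138 s

t = x/V₂ + 2h·√(V₂²−V₁²)/(V₁V₂).
√(V₂²−V₁²) = √(5510²−1748²) = 5225.4 m/s; delay term = 2·9.9·5225.4/(1748·5510) = 0.01074 s.
t = 17.0/5510 + 0.01074 = 0.01383 s.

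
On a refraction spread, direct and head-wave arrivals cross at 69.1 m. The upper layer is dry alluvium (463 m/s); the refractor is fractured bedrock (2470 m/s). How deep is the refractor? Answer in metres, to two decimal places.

28.58 m

x_cross = 2h·√((V₂+V₁)/(V₂−V₁)) → h = x_cross / (2·√((V₂+V₁)/(V₂−V₁))).
√((V₂+V₁)/(V₂−V₁)) = √((2470+463)/(2470−463)) = 1.2089.
h = 69.1 / (2·1.2089) = 28.58 m.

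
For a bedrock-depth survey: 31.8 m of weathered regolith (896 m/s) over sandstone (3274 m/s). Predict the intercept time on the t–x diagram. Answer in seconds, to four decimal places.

0.0683 s

tᵢ = 2h·√(V₂²−V₁²)/(V₁V₂).
√(V₂²−V₁²) = √(3274²−896²) = 3149.0 m/s.
tᵢ = 2·31.8·3149.0/(896·3274) = 0.06827 s.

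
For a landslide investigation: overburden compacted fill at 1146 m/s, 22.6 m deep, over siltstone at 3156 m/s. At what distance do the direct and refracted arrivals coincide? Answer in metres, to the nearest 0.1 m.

θ_c = arcsin(1146/3156) = 21.29°, so cos θ_c = 0.9317 and tᵢ = 2h cos θ_c/V₁ = 0.0367 s.
At crossover x/V₁ = x/V₂ + tᵢ ⇒ x = tᵢ/(1/V₁ − 1/V₂) = 0.03675/(8.7260e-04 − 3.1686e-04) = 66.13 m.

66.1 m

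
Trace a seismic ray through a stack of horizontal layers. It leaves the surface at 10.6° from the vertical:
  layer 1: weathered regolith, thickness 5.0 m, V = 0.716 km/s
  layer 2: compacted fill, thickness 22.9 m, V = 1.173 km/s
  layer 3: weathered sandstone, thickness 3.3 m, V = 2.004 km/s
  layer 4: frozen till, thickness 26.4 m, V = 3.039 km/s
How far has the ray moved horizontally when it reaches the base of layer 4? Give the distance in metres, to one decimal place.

Apply Snell's law at each interface; in layer i the horizontal offset is hᵢ·tan θᵢ.
Layer 1: θ = 10.60°; offset = 5.0·tan 10.60° = 0.936 m.
Layer 2: sin θ = 1.173·sin 10.6°/0.716 = 0.3014, θ = 17.54°; offset = 22.9·tan 17.54° = 7.238 m.
Layer 3: sin θ = 2.004·sin 10.6°/0.716 = 0.5149, θ = 30.99°; offset = 3.3·tan 30.99° = 1.982 m.
Layer 4: sin θ = 3.039·sin 10.6°/0.716 = 0.7808, θ = 51.33°; offset = 26.4·tan 51.33° = 32.989 m.
Summing the layer offsets gives 43.144 m.

43.1 m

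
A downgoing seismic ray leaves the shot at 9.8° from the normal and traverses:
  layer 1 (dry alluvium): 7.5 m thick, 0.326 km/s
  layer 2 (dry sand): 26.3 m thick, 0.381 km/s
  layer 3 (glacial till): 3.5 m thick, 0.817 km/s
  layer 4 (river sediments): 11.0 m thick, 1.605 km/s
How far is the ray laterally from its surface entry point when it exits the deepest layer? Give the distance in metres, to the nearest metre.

Apply Snell's law at each interface; in layer i the horizontal offset is hᵢ·tan θᵢ.
Layer 1: θ = 9.80°; offset = 7.5·tan 9.80° = 1.295 m.
Layer 2: sin θ = 0.381·sin 9.8°/0.326 = 0.1989, θ = 11.47°; offset = 26.3·tan 11.47° = 5.338 m.
Layer 3: sin θ = 0.817·sin 9.8°/0.326 = 0.4266, θ = 25.25°; offset = 3.5·tan 25.25° = 1.651 m.
Layer 4: sin θ = 1.605·sin 9.8°/0.326 = 0.8380, θ = 56.93°; offset = 11.0·tan 56.93° = 16.893 m.
Σ offsets = 25.177 m.

25 m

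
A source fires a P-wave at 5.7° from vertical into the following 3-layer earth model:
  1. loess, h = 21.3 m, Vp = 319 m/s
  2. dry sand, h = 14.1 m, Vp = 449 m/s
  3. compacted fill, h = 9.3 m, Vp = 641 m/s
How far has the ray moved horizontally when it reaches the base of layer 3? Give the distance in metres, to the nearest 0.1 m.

Ray parameter p = sin 5.7° / 319 m/s = 3.1135e-04 s/m.
Layer 1: θ = 5.70°; offset = 21.3·tan 5.70° = 2.126 m.
Layer 2: sin θ = p·449 = 0.1398 → θ = 8.04°; offset = 14.1·tan 8.04° = 1.991 m.
Layer 3: sin θ = p·641 = 0.1996 → θ = 11.51°; offset = 9.3·tan 11.51° = 1.894 m.
Summing the layer offsets gives 6.011 m.

6.0 m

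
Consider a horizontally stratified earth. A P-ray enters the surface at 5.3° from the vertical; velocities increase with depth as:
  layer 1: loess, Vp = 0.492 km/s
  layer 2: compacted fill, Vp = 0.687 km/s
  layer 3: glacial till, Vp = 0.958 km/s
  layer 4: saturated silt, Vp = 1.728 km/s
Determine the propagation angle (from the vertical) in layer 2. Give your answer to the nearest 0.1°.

7.4°

Ray parameter p = sin 5.3° / 0.492 = 1.8775e-01 s/km.
sin θ_2 = p·V_2 = 1.8775e-01 × 0.687 = 0.1290.
θ_2 = arcsin 0.1290 = 7.41°.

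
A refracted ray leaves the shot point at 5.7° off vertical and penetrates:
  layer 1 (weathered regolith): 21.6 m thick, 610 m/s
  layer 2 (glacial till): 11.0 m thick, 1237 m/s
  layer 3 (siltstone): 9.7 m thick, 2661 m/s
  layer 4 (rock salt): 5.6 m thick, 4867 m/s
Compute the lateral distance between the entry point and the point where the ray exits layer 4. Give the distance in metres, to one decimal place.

16.4 m

Apply Snell's law at each interface; in layer i the horizontal offset is hᵢ·tan θᵢ.
Layer 1: θ = 5.70°; offset = 21.6·tan 5.70° = 2.156 m.
Layer 2: sin θ = 1237·sin 5.7°/610 = 0.2014, θ = 11.62°; offset = 11.0·tan 11.62° = 2.262 m.
Layer 3: sin θ = 2661·sin 5.7°/610 = 0.4333, θ = 25.67°; offset = 9.7·tan 25.67° = 4.663 m.
Layer 4: sin θ = 4867·sin 5.7°/610 = 0.7924, θ = 52.41°; offset = 5.6·tan 52.41° = 7.275 m.
Summing the layer offsets gives 16.356 m.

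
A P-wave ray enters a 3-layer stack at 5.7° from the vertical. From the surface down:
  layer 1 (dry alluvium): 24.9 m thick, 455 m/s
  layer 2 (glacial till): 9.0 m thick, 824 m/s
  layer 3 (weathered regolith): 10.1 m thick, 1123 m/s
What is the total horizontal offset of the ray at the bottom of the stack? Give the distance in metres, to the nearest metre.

Apply Snell's law at each interface; in layer i the horizontal offset is hᵢ·tan θᵢ.
Layer 1: θ = 5.70°; offset = 24.9·tan 5.70° = 2.485 m.
Layer 2: sin θ = 824·sin 5.7°/455 = 0.1799, θ = 10.36°; offset = 9.0·tan 10.36° = 1.646 m.
Layer 3: sin θ = 1123·sin 5.7°/455 = 0.2451, θ = 14.19°; offset = 10.1·tan 14.19° = 2.554 m.
Summing the layer offsets gives 6.685 m.

7 m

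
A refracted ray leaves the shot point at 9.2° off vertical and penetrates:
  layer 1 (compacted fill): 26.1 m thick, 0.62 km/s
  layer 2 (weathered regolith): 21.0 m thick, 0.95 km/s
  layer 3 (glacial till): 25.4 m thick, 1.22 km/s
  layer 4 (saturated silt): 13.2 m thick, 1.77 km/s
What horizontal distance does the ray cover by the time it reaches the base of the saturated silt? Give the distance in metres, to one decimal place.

Apply Snell's law at each interface; in layer i the horizontal offset is hᵢ·tan θᵢ.
Layer 1: θ = 9.20°; offset = 26.1·tan 9.20° = 4.227 m.
Layer 2: sin θ = 0.95·sin 9.2°/0.62 = 0.2450, θ = 14.18°; offset = 21.0·tan 14.18° = 5.306 m.
Layer 3: sin θ = 1.22·sin 9.2°/0.62 = 0.3146, θ = 18.34°; offset = 25.4·tan 18.34° = 8.418 m.
Layer 4: sin θ = 1.77·sin 9.2°/0.62 = 0.4564, θ = 27.16°; offset = 13.2·tan 27.16° = 6.771 m.
Σ offsets = 24.723 m.

24.7 m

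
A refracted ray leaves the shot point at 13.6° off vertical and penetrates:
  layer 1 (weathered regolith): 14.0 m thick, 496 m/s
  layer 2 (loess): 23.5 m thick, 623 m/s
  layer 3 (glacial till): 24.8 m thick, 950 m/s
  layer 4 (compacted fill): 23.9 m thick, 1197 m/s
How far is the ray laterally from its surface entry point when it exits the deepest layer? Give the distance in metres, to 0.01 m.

Apply Snell's law at each interface; in layer i the horizontal offset is hᵢ·tan θᵢ.
Layer 1: θ = 13.60°; offset = 14.0·tan 13.60° = 3.3870 m.
Layer 2: sin θ = 623·sin 13.6°/496 = 0.2953, θ = 17.18°; offset = 23.5·tan 17.18° = 7.2648 m.
Layer 3: sin θ = 950·sin 13.6°/496 = 0.4504, θ = 26.77°; offset = 24.8·tan 26.77° = 12.5098 m.
Layer 4: sin θ = 1197·sin 13.6°/496 = 0.5675, θ = 34.57°; offset = 23.9·tan 34.57° = 16.4715 m.
Summing the layer offsets gives 39.6331 m.

39.63 m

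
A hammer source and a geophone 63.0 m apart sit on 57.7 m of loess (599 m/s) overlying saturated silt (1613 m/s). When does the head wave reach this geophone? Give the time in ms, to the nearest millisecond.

218 ms

t = x/V₂ + 2h·√(V₂²−V₁²)/(V₁V₂).
√(V₂²−V₁²) = √(1613²−599²) = 1497.7 m/s; delay term = 2·57.7·1497.7/(599·1613) = 0.17888 s.
t = 63.0/1613 + 0.17888 = 0.21794 s.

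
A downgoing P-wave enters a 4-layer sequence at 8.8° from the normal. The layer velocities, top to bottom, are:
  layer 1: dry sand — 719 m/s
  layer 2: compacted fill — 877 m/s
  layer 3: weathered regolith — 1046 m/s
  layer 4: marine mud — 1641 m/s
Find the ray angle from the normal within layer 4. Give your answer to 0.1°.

Ray parameter p = sin 8.8° / 719 = 2.1278e-04 s/m.
sin θ_4 = p·V_4 = 2.1278e-04 × 1641 = 0.3492.
θ_4 = arcsin 0.3492 = 20.44°.

20.4°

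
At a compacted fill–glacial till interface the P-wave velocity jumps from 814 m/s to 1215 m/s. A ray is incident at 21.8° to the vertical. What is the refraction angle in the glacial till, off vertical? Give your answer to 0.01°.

sin θ₁/V₁ = sin θ₂/V₂ ⇒ sin θ₂ = 1215·sin 21.8°/814 = 1215·0.3714/814 = 0.5543.
θ₂ = arcsin 0.5543 = 33.66° from the normal.

33.66°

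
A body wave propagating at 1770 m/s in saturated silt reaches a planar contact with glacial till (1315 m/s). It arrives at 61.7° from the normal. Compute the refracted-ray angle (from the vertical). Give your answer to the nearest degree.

Snell's law: sin θ₂ = (V₂/V₁)·sin θ₁ = (1315/1770)·sin 61.7° = 0.6541.
θ₂ = sin⁻¹(0.6541) = 40.85° (from vertical).

41°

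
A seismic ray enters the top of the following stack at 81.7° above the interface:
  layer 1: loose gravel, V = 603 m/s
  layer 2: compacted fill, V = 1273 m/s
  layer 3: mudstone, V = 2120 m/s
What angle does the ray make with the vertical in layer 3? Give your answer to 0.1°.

From the normal: θ₁ = 90° − 81.7° = 8.3°.
Ray parameter p = sin 8.3° / 603 = 2.3940e-04 s/m.
sin θ_3 = p·V_3 = 2.3940e-04 × 2120 = 0.5075.
θ_3 = arcsin 0.5075 = 30.50°.

30.5°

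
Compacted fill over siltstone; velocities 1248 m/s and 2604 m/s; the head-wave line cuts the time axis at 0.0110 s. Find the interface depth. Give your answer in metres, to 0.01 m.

θ_c = arcsin(1248/2604) = 28.64°; cos θ_c = 0.8777.
tᵢ = 2h cos θ_c/V₁ ⇒ h = tᵢ·V₁/(2 cos θ_c) = 0.011·1248/(2·0.8777) = 7.82 m.

7.82 m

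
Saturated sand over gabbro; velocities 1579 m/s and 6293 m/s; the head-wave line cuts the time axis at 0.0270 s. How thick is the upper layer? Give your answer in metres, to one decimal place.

22.0 m

θ_c = arcsin(1579/6293) = 14.53°; cos θ_c = 0.9680.
tᵢ = 2h cos θ_c/V₁ ⇒ h = tᵢ·V₁/(2 cos θ_c) = 0.027·1579/(2·0.9680) = 22.02 m.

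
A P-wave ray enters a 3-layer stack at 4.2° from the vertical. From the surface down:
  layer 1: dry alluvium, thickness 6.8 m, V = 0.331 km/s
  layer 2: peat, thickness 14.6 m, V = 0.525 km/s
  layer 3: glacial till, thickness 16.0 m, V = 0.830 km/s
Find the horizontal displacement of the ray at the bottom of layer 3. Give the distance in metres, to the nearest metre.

5 m

Apply Snell's law at each interface; in layer i the horizontal offset is hᵢ·tan θᵢ.
Layer 1: θ = 4.20°; offset = 6.8·tan 4.20° = 0.499 m.
Layer 2: sin θ = 0.525·sin 4.2°/0.331 = 0.1162, θ = 6.67°; offset = 14.6·tan 6.67° = 1.708 m.
Layer 3: sin θ = 0.830·sin 4.2°/0.331 = 0.1836, θ = 10.58°; offset = 16.0·tan 10.58° = 2.989 m.
Σ offsets = 5.196 m.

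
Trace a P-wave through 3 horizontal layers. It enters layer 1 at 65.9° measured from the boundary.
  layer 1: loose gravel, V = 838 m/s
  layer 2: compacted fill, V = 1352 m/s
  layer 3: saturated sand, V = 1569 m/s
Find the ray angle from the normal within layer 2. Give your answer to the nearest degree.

41°

From the normal: θ₁ = 90° − 65.9° = 24.1°.
Ray parameter p = sin 24.1° / 838 = 4.8727e-04 s/m.
sin θ_2 = p·V_2 = 4.8727e-04 × 1352 = 0.6588.
θ_2 = arcsin 0.6588 = 41.21°.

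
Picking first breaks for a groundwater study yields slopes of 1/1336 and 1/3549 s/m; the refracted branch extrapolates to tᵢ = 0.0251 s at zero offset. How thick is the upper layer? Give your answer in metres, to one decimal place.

18.1 m

θ_c = arcsin(1336/3549) = 22.11°; cos θ_c = 0.9264.
tᵢ = 2h cos θ_c/V₁ ⇒ h = tᵢ·V₁/(2 cos θ_c) = 0.0251·1336/(2·0.9264) = 18.10 m.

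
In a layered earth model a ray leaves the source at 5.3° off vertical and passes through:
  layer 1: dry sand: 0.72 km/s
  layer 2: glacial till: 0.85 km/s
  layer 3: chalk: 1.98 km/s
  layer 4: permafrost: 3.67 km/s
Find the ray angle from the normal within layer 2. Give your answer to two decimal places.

Ray parameter p = sin 5.3° / 0.72 = 1.2829e-01 s/km.
sin θ_2 = p·V_2 = 1.2829e-01 × 0.85 = 0.1090.
θ_2 = 6.26° from the vertical.

6.26°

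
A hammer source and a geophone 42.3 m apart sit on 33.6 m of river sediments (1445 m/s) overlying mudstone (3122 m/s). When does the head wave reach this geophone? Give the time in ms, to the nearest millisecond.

t = x/V₂ + 2h·√(V₂²−V₁²)/(V₁V₂).
√(V₂²−V₁²) = √(3122²−1445²) = 2767.5 m/s; delay term = 2·33.6·2767.5/(1445·3122) = 0.04122 s.
t = 42.3/3122 + 0.04122 = 0.05477 s.

55 ms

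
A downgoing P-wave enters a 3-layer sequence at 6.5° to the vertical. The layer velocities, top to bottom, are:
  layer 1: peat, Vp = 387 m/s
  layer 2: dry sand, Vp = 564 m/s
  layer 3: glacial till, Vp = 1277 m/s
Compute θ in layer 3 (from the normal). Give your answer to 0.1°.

21.9°

Ray parameter p = sin 6.5° / 387 = 2.9251e-04 s/m.
sin θ_3 = p·V_3 = 2.9251e-04 × 1277 = 0.3735.
θ_3 = arcsin 0.3735 = 21.93°.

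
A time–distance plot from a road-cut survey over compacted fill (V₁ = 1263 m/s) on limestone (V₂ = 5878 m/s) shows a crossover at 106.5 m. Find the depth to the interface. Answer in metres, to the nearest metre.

h = (x_cross/2)·√((V₂−V₁)/(V₂+V₁)).
(V₂−V₁)/(V₂+V₁) = (5878−1263)/(5878+1263) = 0.6463; √ = 0.8039.
h = (106.5/2)·0.8039 = 42.81 m.

43 m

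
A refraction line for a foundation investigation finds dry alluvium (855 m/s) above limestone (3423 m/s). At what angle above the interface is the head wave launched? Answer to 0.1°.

75.5°

At critical incidence the refracted ray runs along the interface (θ₂ = 90°), so sin θ_c = V₁/V₂.
θ_c = arcsin(855/3423) = arcsin 0.2498 = 14.46°.
Measured from the interface: 90° − 14.46° = 75.54°.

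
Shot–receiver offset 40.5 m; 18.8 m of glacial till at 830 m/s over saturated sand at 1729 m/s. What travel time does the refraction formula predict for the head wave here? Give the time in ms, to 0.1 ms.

t = x/V₂ + 2h·√(V₂²−V₁²)/(V₁V₂).
√(V₂²−V₁²) = √(1729²−830²) = 1516.8 m/s; delay term = 2·18.8·1516.8/(830·1729) = 0.03974 s.
t = 40.5/1729 + 0.03974 = 0.06316 s.

63.2 ms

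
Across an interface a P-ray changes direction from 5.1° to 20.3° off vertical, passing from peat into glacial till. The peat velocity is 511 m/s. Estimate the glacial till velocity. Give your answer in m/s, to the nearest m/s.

sin 5.1° = 0.0889; sin 20.3° = 0.3469.
V₂ = V₁·(sin θ₂/sin θ₁) = 511·(0.3469/0.0889) = 1994.32 m/s.

1994 m/s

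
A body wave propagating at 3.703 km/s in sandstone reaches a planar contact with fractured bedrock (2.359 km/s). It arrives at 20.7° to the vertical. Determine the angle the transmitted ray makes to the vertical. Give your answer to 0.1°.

13.0°

Snell's law: sin θ₂ = (V₂/V₁)·sin θ₁ = (2.359/3.703)·sin 20.7° = 0.2252.
θ₂ = arcsin 0.2252 = 13.01° from the normal.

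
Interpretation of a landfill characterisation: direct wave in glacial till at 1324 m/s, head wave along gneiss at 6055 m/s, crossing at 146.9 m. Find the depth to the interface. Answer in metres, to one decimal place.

58.8 m

x_cross = 2h·√((V₂+V₁)/(V₂−V₁)) → h = x_cross / (2·√((V₂+V₁)/(V₂−V₁))).
√((V₂+V₁)/(V₂−V₁)) = √((6055+1324)/(6055−1324)) = 1.2489.
h = 146.9 / (2·1.2489) = 58.81 m.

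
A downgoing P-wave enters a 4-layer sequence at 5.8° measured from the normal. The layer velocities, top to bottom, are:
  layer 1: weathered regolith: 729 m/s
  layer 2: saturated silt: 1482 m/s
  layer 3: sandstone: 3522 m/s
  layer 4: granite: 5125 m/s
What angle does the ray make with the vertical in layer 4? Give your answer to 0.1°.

Snell's law across each interface conserves sin θ / V, so sin θ_4 = V_4·sin θ₁/V₁.
sin θ_4 = 5125 × sin 5.8° / 729 = 0.7104.
θ_4 = arcsin 0.7104 = 45.27°.

45.3°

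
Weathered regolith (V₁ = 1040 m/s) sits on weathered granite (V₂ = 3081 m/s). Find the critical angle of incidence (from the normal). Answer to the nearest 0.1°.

At critical incidence the refracted ray runs along the interface (θ₂ = 90°), so sin θ_c = V₁/V₂.
θ_c = arcsin(1040/3081) = arcsin 0.3376 = 19.73°.

19.7°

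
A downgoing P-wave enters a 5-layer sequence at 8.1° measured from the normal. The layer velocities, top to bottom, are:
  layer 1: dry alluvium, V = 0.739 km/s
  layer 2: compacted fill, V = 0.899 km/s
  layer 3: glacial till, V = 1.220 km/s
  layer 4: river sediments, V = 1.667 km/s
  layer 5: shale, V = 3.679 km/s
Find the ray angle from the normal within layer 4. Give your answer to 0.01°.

Snell's law across each interface conserves sin θ / V, so sin θ_4 = V_4·sin θ₁/V₁.
sin θ_4 = 1.667 × sin 8.1° / 0.739 = 0.3178.
θ_4 = arcsin 0.3178 = 18.53°.

18.53°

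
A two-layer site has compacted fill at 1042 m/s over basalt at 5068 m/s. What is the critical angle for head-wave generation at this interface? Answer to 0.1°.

At critical incidence the refracted ray runs along the interface (θ₂ = 90°), so sin θ_c = V₁/V₂.
θ_c = arcsin(1042/5068) = arcsin 0.2056 = 11.86°.

11.9°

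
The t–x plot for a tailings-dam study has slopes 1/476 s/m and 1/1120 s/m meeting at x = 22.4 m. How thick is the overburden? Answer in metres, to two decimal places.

h = (x_cross/2)·√((V₂−V₁)/(V₂+V₁)).
(V₂−V₁)/(V₂+V₁) = (1120−476)/(1120+476) = 0.4035; √ = 0.6352.
h = (22.4/2)·0.6352 = 7.11 m.

7.11 m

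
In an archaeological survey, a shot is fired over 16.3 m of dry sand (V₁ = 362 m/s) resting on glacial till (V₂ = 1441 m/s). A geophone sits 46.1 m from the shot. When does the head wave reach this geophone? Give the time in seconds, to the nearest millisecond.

t = x/V₂ + 2h·√(V₂²−V₁²)/(V₁V₂).
√(V₂²−V₁²) = √(1441²−362²) = 1394.8 m/s; delay term = 2·16.3·1394.8/(362·1441) = 0.08717 s.
t = 46.1/1441 + 0.08717 = 0.11916 s.

0.119 s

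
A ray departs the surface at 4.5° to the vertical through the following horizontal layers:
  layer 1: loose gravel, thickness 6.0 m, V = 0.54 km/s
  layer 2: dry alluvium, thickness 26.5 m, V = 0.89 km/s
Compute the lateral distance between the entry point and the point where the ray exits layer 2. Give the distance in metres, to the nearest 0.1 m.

3.9 m

Apply Snell's law at each interface; in layer i the horizontal offset is hᵢ·tan θᵢ.
Layer 1: θ = 4.50°; offset = 6.0·tan 4.50° = 0.472 m.
Layer 2: sin θ = 0.89·sin 4.5°/0.54 = 0.1293, θ = 7.43°; offset = 26.5·tan 7.43° = 3.456 m.
Σ offsets = 3.928 m.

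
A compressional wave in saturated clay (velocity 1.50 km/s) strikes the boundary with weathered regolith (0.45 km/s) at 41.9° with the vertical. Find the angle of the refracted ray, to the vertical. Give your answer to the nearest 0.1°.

Snell's law: sin θ₂ = (V₂/V₁)·sin θ₁ = (0.45/1.50)·sin 41.9° = 0.2003.
θ₂ = arcsin 0.2003 = 11.56° from the normal.

11.6°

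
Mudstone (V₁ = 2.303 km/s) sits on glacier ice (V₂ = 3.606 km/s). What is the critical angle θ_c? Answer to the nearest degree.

40°

At critical incidence the refracted ray runs along the interface (θ₂ = 90°), so sin θ_c = V₁/V₂.
θ_c = arcsin(2.303/3.606) = arcsin 0.6387 = 39.69°.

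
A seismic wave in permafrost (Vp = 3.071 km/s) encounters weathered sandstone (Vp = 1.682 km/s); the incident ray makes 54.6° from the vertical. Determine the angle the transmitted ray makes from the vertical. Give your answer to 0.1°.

26.5°

sin θ₁/V₁ = sin θ₂/V₂ ⇒ sin θ₂ = 1.682·sin 54.6°/3.071 = 1.682·0.8151/3.071 = 0.4464.
θ₂ = arcsin 0.4464 = 26.52° from the normal.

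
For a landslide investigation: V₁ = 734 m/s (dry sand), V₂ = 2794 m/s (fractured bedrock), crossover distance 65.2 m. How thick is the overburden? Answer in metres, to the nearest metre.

25 m

x_cross = 2h·√((V₂+V₁)/(V₂−V₁)) → h = x_cross / (2·√((V₂+V₁)/(V₂−V₁))).
√((V₂+V₁)/(V₂−V₁)) = √((2794+734)/(2794−734)) = 1.3087.
h = 65.2 / (2·1.3087) = 24.91 m.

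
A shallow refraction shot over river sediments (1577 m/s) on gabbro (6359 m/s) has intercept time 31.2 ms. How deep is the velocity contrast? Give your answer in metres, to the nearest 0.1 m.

h = tᵢ·V₁·V₂ / (2·√(V₂²−V₁²)).
√(V₂²−V₁²) = √(6359² − 1577²) = 6160.4 m/s.
h = 0.0312 s × 1577 × 6359 / (2 × 6160.4) = 25.39 m.

25.4 m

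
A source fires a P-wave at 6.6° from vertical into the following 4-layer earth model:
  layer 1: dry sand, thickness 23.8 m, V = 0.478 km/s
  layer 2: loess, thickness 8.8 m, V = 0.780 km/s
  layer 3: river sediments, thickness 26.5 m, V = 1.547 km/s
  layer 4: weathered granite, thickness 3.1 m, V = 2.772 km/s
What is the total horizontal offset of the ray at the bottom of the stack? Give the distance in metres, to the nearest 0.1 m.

17.8 m

Apply Snell's law at each interface; in layer i the horizontal offset is hᵢ·tan θᵢ.
Layer 1: θ = 6.60°; offset = 23.8·tan 6.60° = 2.754 m.
Layer 2: sin θ = 0.780·sin 6.6°/0.478 = 0.1876, θ = 10.81°; offset = 8.8·tan 10.81° = 1.680 m.
Layer 3: sin θ = 1.547·sin 6.6°/0.478 = 0.3720, θ = 21.84°; offset = 26.5·tan 21.84° = 10.620 m.
Layer 4: sin θ = 2.772·sin 6.6°/0.478 = 0.6665, θ = 41.80°; offset = 3.1·tan 41.80° = 2.772 m.
Total horizontal offset = 17.825 m.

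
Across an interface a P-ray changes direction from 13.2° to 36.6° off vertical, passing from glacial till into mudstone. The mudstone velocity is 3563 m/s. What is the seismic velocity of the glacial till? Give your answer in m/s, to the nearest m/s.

sin 13.2° = 0.2284; sin 36.6° = 0.5962.
V₁ = V₂·(sin θ₁/sin θ₂) = 3563·(0.2284/0.5962) = 1364.61 m/s.

1365 m/s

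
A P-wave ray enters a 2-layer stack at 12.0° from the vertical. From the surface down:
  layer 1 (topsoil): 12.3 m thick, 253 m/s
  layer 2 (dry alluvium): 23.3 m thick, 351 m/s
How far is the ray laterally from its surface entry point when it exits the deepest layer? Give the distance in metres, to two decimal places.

p = sin θ₁/V₁ = sin 12.0°/253 = 8.2179e-04 s/m is conserved through the stack.
Layer 1: θ = 12.00°; offset = 12.3·tan 12.00° = 2.6144 m.
Layer 2: sin θ = p·351 = 0.2884 → θ = 16.76°; offset = 23.3·tan 16.76° = 7.0191 m.
Summing the layer offsets gives 9.6336 m.

9.63 m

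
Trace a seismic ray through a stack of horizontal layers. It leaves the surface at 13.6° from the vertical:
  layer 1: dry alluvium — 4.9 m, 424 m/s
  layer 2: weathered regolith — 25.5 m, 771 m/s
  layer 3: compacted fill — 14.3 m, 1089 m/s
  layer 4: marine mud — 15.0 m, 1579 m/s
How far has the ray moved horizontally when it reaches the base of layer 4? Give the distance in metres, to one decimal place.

51.3 m

Apply Snell's law at each interface; in layer i the horizontal offset is hᵢ·tan θᵢ.
Layer 1: θ = 13.60°; offset = 4.9·tan 13.60° = 1.185 m.
Layer 2: sin θ = 771·sin 13.6°/424 = 0.4276, θ = 25.31°; offset = 25.5·tan 25.31° = 12.062 m.
Layer 3: sin θ = 1089·sin 13.6°/424 = 0.6039, θ = 37.15°; offset = 14.3·tan 37.15° = 10.836 m.
Layer 4: sin θ = 1579·sin 13.6°/424 = 0.8757, θ = 61.13°; offset = 15.0·tan 61.13° = 27.201 m.
Total horizontal offset = 51.284 m.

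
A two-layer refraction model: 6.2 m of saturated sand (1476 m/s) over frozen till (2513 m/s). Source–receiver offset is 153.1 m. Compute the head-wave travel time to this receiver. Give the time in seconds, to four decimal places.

0.0677 s

t = x/V₂ + 2h·√(V₂²−V₁²)/(V₁V₂).
√(V₂²−V₁²) = √(2513²−1476²) = 2033.9 m/s; delay term = 2·6.2·2033.9/(1476·2513) = 0.00680 s.
t = 153.1/2513 + 0.00680 = 0.06772 s.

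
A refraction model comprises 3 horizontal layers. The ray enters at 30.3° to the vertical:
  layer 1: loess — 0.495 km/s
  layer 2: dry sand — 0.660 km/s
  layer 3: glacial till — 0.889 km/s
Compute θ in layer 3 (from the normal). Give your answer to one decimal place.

Ray parameter p = sin 30.3° / 0.495 = 1.0192e+00 s/km.
sin θ_3 = p·V_3 = 1.0192e+00 × 0.889 = 0.9061.
θ_3 = 64.97° from the vertical.

65.0°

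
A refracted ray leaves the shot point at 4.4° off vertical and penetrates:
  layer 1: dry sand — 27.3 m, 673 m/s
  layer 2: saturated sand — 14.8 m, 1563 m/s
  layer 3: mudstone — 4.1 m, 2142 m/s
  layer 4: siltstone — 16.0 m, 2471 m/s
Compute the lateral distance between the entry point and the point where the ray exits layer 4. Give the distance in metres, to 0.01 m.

10.51 m

p = sin θ₁/V₁ = sin 4.4°/673 = 1.1400e-04 s/m is conserved through the stack.
Layer 1: θ = 4.40°; offset = 27.3·tan 4.40° = 2.1006 m.
Layer 2: sin θ = p·1563 = 0.1782 → θ = 10.26°; offset = 14.8·tan 10.26° = 2.6799 m.
Layer 3: sin θ = p·2142 = 0.2442 → θ = 14.13°; offset = 4.1·tan 14.13° = 1.0324 m.
Layer 4: sin θ = p·2471 = 0.2817 → θ = 16.36°; offset = 16.0·tan 16.36° = 4.6971 m.
Summing the layer offsets gives 10.5100 m.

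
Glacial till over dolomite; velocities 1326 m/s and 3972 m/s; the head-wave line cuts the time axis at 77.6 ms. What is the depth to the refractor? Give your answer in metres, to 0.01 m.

θ_c = arcsin(1326/3972) = 19.50°; cos θ_c = 0.9426.
tᵢ = 2h cos θ_c/V₁ ⇒ h = tᵢ·V₁/(2 cos θ_c) = 0.0776·1326/(2·0.9426) = 54.58 m.

54.58 m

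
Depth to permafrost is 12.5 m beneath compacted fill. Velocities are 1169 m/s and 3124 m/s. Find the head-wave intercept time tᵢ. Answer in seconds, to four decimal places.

0.0198 s

θ_c = arcsin(V₁/V₂) = arcsin(1169/3124) = 21.97°; cos θ_c = 0.9273.
tᵢ = 2h·cos θ_c / V₁ = 2·12.5·0.9273 / 1169 = 0.01983 s.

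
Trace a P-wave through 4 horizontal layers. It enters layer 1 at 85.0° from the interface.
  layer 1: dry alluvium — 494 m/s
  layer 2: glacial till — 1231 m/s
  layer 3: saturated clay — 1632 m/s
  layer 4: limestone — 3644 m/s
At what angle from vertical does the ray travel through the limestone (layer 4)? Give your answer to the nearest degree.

40°

From the normal: θ₁ = 90° − 85.0° = 5.0°.
Ray parameter p = sin 5.0° / 494 = 1.7643e-04 s/m.
sin θ_4 = p·V_4 = 1.7643e-04 × 3644 = 0.6429.
θ_4 = arcsin 0.6429 = 40.01°.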